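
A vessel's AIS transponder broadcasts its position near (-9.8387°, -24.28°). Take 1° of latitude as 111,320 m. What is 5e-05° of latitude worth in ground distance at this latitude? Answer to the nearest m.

6 m

Along a meridian 5e-05° is 5e-05 × 111320 = 5.566 m.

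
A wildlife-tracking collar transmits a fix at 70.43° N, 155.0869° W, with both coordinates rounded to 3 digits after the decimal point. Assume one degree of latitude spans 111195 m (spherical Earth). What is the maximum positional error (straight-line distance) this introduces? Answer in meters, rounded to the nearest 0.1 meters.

58.6 meters

Rounding to 3 decimal places leaves each coordinate within ±0.0005° of the true value.
N–S: 0.0005° × 111195 m/° = 55.5975 m.
E–W at 70.43°: 0.0005° × 111195 × cos 70.43° = 0.0005 × 111195 × 0.3350 ≈ 18.6228 m.
The two errors are perpendicular, so the maximum displacement is √(55.5975² + 18.6228²) ≈ 58.6335 m.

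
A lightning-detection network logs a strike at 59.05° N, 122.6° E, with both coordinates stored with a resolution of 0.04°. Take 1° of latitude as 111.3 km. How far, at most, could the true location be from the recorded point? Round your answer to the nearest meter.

With a 0.04° grid the true value lies within half a step, ±0.04°/2 = ±0.02°, of the stored one.
North–south component: 0.02° × 111300 = 2226 m.
E–W at 59.05°: 0.02° × 111300 × cos 59.05° = 0.02 × 111300 × 0.5143 ≈ 1144.81 m.
Worst case both components are at the extreme and orthogonal: √(2226² + 1144.81²) ≈ 2503.13 m.

2503 meters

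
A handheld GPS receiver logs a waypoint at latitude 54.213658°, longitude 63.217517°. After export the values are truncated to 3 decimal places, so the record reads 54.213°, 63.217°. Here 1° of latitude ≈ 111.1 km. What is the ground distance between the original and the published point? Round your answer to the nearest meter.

80 meters

The latitude changed by +0.000658° and the longitude by +0.000517°.
N–S: 0.000658° × 111100 m/° = 73.1038 m.
E–W at 54.213°: 0.000517° × 111100 × cos 54.213° = 0.000517 × 111100 × 0.5848 ≈ 33.5886 m.
Combined displacement = (73.1038² + 33.5886²)^½ ≈ 80.451 m.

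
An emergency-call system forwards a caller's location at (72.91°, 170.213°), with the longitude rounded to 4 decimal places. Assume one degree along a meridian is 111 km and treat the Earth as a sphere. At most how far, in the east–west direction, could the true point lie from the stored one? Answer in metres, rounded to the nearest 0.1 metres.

1.6 metres

Rounding to 4 decimal places leaves the longitude within ±5e-05° of the true value.
One degree of longitude at 72.91° is 111000 × cos 72.91° ≈ 111000 × 0.2939 = 32620 m.
East–west error: 5e-05° × 32620 m/° ≈ 1.631 m.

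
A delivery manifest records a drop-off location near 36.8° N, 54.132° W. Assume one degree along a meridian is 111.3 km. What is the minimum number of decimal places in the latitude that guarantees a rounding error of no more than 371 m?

One degree of latitude covers 111300 m.
N decimal places → at most half a unit in the last place, 0.5 × 10⁻ᴺ° = 111300/2 × 10⁻ᴺ m.
Setting 55650 × 10⁻ᴺ ≤ 371 gives 10ᴺ ≥ 150, i.e. N ≥ 2.18.
So 3 decimal places suffice (55.6 m); 2 would allow up to 556 m.

3 decimal places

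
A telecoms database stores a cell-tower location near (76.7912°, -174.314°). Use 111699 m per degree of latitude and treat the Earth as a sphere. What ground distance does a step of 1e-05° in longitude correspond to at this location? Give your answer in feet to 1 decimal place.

0.8 feet

At 76.7912° a degree of longitude is 111699 × cos 76.7912° ≈ 25523.3 m, so 1e-05° corresponds to 0.255233 m.
Converting: 0.255233 m × 3.2808 ft/m ≈ 0.83738 ft.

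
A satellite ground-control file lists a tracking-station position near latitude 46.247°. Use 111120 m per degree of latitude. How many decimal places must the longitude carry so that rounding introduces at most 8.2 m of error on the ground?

4 decimal places

At 46.247° one degree of longitude covers 111120 × cos 46.247° ≈ 111120 × 0.6916 ≈ 76845.1 m.
N decimal places → at most half a unit in the last place, 0.5 × 10⁻ᴺ° = 76845.1/2 × 10⁻ᴺ m.
Setting 38422.6 × 10⁻ᴺ ≤ 8.2 gives 10ᴺ ≥ 4686, i.e. N ≥ 3.67.
At 3 places the error can reach 38.4 m, but 4 places keeps it to 3.84 m.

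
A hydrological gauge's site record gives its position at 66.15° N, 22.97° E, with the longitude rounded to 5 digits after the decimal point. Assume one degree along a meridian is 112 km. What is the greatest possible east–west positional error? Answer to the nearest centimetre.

Rounding to 5 decimal places leaves the longitude within ±5e-06° of the true value.
At latitude 66.15° a degree of longitude spans 112000 m × cos 66.15° = 112000 × 0.4043 ≈ 45286.5 m.
Maximum E–W displacement: 5e-06 × 45286.5 = 0.226432 m.
That is 0.226432 m = 22.643 cm.

23 centimetres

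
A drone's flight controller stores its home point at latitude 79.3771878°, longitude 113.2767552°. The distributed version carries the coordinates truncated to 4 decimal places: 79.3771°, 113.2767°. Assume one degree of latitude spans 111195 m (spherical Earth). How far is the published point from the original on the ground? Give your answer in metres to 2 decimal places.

9.83 metres

Δlat = 79.3771878 − 79.3771 = +0.0000878°; Δlon = 113.2767552 − 113.2767 = +0.0000552°.
N–S: 0.0000878° × 111195 m/° = 9.76292 m.
East–west at this latitude: 0.0000552° × 111195 × cos 79.3771° ≈ 0.0000552 × 20498.2 = 1.1315 m.
Combined displacement = (9.76292² + 1.1315²)^½ ≈ 9.82827 m.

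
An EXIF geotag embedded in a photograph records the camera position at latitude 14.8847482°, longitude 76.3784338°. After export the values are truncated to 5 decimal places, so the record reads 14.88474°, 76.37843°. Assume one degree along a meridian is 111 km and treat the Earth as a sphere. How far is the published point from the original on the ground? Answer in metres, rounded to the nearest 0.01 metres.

The latitude changed by +0.0000082° and the longitude by +0.0000038°.
N–S: 0.0000082° × 111000 m/° = 0.9102 m.
East–west at this latitude: 0.0000038° × 111000 × cos 14.8847° ≈ 0.0000038 × 107275 = 0.407646 m.
Combined displacement = (0.9102² + 0.407646²)^½ ≈ 0.997316 m.

1.00 metres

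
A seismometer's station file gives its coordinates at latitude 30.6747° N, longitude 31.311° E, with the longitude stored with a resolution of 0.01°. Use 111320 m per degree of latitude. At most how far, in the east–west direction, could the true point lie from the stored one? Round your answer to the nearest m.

With a 0.01° grid the true value lies within half a step, ±0.01°/2 = ±0.005°, of the stored one.
Parallels shrink by cos φ, so at 30.6747° a degree of longitude is 111320 × 0.8601 ≈ 95743.8 m.
Maximum E–W displacement: 0.005 × 95743.8 = 478.719 m.

479 m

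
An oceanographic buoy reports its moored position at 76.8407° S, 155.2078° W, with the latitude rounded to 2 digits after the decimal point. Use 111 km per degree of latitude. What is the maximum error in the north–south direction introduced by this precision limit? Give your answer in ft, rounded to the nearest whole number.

1821 ft

Rounding to 2 decimal places leaves the latitude within ±0.005° of the true value.
So the N–S error is at most 0.005 × 111000 = 555 m.
In feet: 555 m ÷ 0.3048 ≈ 1820.9 ft.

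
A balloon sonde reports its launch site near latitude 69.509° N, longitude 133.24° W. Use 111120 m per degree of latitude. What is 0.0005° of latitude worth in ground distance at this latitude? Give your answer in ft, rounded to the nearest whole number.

182 ft

0.0005° × 111120 m/° = 55.56 m.
In feet: 55.56 m ÷ 0.3048 ≈ 182.28 ft.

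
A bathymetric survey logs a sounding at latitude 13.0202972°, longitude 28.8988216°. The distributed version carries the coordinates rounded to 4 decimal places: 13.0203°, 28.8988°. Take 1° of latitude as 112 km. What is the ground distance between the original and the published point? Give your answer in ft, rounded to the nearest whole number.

8 ft

Δlat = 13.0202972 − 13.0203 = -0.0000028°; Δlon = 28.8988216 − 28.8988 = +0.0000216°.
North–south shift: -0.0000028 × 112000 = -0.3136 m.
E–W at 13.0203°: 0.0000216° × 112000 × cos 13.0203° = 0.0000216 × 112000 × 0.9743 ≈ 2.357 m.
Hypotenuse of the two orthogonal shifts: √(0.3136² + 2.357²) = 2.37777 m.
In feet: 2.37777 m ÷ 0.3048 ≈ 7.8011 ft.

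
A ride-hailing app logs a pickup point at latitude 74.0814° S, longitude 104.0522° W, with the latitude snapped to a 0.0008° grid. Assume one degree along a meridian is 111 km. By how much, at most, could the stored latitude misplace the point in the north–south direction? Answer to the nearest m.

44 m

With a 0.0008° grid the true value lies within half a step, ±0.0008°/2 = ±0.0004°, of the stored one.
Along the meridian that is 0.0004° × 111000 m/° = 44.4 m.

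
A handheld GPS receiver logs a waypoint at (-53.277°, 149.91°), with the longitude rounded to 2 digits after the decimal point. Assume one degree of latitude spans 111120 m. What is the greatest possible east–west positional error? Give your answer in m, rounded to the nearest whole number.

332 m

Rounding to 2 decimal places leaves the longitude within ±0.005° of the true value.
One degree of longitude at 53.277° is 111120 × cos 53.277° ≈ 111120 × 0.5979 = 66443.9 m.
East–west error: 0.005° × 66443.9 m/° ≈ 332.219 m.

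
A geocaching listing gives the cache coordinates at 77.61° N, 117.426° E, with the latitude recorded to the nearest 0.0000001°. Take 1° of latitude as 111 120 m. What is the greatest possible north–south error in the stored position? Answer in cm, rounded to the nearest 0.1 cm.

0.6 cm

Rounding to 7 decimal places leaves the latitude within ±5e-08° of the true value.
So the N–S error is at most 5e-08 × 111120 = 0.005556 m.
That is 0.005556 m = 0.5556 cm.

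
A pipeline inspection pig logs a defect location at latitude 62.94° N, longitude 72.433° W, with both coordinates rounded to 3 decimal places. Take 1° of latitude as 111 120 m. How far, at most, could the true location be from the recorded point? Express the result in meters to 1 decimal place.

61.0 meters

Rounding to 3 decimal places leaves each coordinate within ±0.0005° of the true value.
N–S: 0.0005° × 111120 m/° = 55.56 m.
E–W at 62.94°: 0.0005° × 111120 × cos 62.94° = 0.0005 × 111120 × 0.4549 ≈ 25.2755 m.
The two errors are perpendicular, so the maximum displacement is √(55.56² + 25.2755²) ≈ 61.0391 m.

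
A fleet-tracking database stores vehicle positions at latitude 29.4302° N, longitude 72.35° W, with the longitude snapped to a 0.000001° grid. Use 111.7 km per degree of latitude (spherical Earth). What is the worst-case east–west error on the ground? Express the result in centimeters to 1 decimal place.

4.9 centimeters

With a 0.000001° grid the true value lies within half a step, ±0.000001°/2 = ±5e-07°, of the stored one.
One degree of longitude at 29.4302° is 111700 × cos 29.4302° ≈ 111700 × 0.8710 = 97285.7 m.
East–west error: 5e-07° × 97285.7 m/° ≈ 0.0486428 m.
That is 0.0486428 m = 4.8643 cm.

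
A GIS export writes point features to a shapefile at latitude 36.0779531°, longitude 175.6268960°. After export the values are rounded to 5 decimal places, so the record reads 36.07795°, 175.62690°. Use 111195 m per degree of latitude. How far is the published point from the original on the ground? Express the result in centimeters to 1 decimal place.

The latitude changed by +0.0000031° and the longitude by -0.0000040°.
N–S: 0.0000031° × 111195 m/° = 0.344705 m.
East–west at this latitude: -0.0000040° × 111195 × cos 36.078° ≈ -0.0000040 × 89869.6 = -0.359479 m.
Hypotenuse of the two orthogonal shifts: √(0.344705² + 0.359479²) = 0.498042 m.
That is 0.498042 m = 49.804 cm.

49.8 centimeters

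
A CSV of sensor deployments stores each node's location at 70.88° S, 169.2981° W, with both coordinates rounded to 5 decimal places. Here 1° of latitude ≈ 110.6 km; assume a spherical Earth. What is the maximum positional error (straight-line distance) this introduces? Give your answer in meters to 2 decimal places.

0.58 meters

Rounding to 5 decimal places leaves each coordinate within ±5e-06° of the true value.
N–S: 5e-06° × 110600 m/° = 0.553 m.
East–west component at 70.88°: 5e-06° × 110600 × cos 70.88° ≈ 5e-06 × 36226.8 ≈ 0.181134 m.
Combining orthogonally: (0.553² + 0.181134²)^½ ≈ 0.581909 m.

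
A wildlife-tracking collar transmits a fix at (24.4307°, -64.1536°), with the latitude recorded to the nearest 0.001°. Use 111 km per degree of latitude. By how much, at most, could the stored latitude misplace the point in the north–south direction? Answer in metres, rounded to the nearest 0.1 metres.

Rounding to 3 decimal places leaves the latitude within ±0.0005° of the true value.
North–south distance: 0.0005° × 111000 m/° = 55.5 m.

55.5 metres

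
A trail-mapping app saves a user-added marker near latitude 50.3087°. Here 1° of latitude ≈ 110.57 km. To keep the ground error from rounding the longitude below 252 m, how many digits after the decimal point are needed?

At 50.3087° one degree of longitude covers 110570 × cos 50.3087° ≈ 110570 × 0.6387 ≈ 70615.6 m.
Rounding to N decimal places gives at most 0.5 × 10⁻ᴺ degrees of error, i.e. 0.5 × 10⁻ᴺ × 70615.6 m.
Need 0.5 × 70615.6 × 10⁻ᴺ ≤ 252 → 10⁻ᴺ ≤ 7.137e-03, so N ≥ 2.15.
N = 2 would give 353 m (too coarse); N = 3 gives 35.3 m ≤ 252 m.

3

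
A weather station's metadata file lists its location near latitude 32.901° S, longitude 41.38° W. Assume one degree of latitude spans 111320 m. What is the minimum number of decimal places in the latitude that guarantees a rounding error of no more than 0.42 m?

6

One degree of latitude covers 111320 m.
With N decimal places the half-ulp bound is 0.5·10⁻ᴺ°, or 0.5·10⁻ᴺ × 111320 m on the ground.
Setting 55660 × 10⁻ᴺ ≤ 0.42 gives 10ᴺ ≥ 1.325e+05, i.e. N ≥ 5.12.
So 6 decimal places suffice (0.0557 m); 5 would allow up to 0.557 m.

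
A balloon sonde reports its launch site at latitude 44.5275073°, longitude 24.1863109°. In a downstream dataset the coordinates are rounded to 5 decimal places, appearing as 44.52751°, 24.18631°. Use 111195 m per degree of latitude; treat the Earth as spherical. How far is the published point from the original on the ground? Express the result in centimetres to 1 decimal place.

The latitude changed by -0.0000027° and the longitude by +0.0000009°.
N–S: -0.0000027° × 111195 m/° = -0.300226 m.
East–west at this latitude: 0.0000009° × 111195 × cos 44.5275° ≈ 0.0000009 × 79272.5 = 0.0713452 m.
Distance: √(0.300226² + 0.0713452²) ≈ 0.308587 m.
That is 0.308587 m = 30.859 cm.

30.9 centimetres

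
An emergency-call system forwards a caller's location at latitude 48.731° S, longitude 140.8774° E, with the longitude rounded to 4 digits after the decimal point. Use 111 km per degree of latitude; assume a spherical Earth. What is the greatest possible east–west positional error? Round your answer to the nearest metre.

Rounding to 4 decimal places leaves the longitude within ±5e-05° of the true value.
One degree of longitude at 48.731° is 111000 × cos 48.731° ≈ 111000 × 0.6596 = 73215.1 m.
So at most 5e-05° × 73215.1 ≈ 3.66075 m east–west.

4 metres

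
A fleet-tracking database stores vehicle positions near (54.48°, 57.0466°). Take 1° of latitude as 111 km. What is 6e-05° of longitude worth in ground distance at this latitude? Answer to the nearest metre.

6e-05° of longitude at 54.48° is 6e-05 × 111000 × cos 54.48° ≈ 6e-05 × 64489.6 = 3.86937 m.

4 metres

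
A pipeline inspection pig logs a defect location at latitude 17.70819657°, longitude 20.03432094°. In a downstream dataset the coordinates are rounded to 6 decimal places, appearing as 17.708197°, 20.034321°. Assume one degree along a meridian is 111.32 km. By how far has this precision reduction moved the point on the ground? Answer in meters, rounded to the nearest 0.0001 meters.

The latitude changed by -0.00000043° and the longitude by -0.00000006°.
N–S: -0.00000043° × 111320 m/° = -0.0478676 m.
E–W at 17.7082°: -0.00000006° × 111320 × cos 17.7082° = -0.00000006 × 111320 × 0.9526 ≈ -0.00636273 m.
Distance: √(0.0478676² + 0.00636273²) ≈ 0.0482886 m.

0.0483 meters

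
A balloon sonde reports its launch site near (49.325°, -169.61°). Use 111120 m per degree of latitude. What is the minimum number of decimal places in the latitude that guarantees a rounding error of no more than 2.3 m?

5

One degree of latitude covers 111120 m.
Rounding to N decimal places gives at most 0.5 × 10⁻ᴺ degrees of error, i.e. 0.5 × 10⁻ᴺ × 111120 m.
Setting 55560 × 10⁻ᴺ ≤ 2.3 gives 10ᴺ ≥ 2.416e+04, i.e. N ≥ 4.38.
N = 4 would give 5.56 m (too coarse); N = 5 gives 0.556 m ≤ 2.3 m.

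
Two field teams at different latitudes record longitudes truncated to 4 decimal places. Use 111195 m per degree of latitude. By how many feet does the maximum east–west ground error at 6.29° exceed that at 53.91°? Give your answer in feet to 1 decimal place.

Truncating at 4 decimal places can drop up to a full unit in the last place, so the longitude may be off by as much as 0.0001°.
Error at 6.29° = 0.0001° × 111195 × cos 6.29° ≈ 11.12 × 0.9940 = 11.053 m.
At 53.91°: 0.0001° × 111195 × cos 53.91° = 0.0001 × 111195 × 0.5891 ≈ 6.55 m.
Difference: 11.053 − 6.55 = 4.5026 m.
In feet: 4.50256 m ÷ 0.3048 ≈ 14.772 ft.

14.8 feet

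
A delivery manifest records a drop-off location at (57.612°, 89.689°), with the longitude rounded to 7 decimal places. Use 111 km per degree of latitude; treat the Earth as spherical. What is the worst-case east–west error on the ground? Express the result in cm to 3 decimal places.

Rounding to 7 decimal places leaves the longitude within ±5e-08° of the true value.
Parallels shrink by cos φ, so at 57.612° a degree of longitude is 111000 × 0.5356 ≈ 59457.1 m.
Maximum E–W displacement: 5e-08 × 59457.1 = 0.00297286 m.
That is 0.00297286 m = 0.29729 cm.

0.297 cm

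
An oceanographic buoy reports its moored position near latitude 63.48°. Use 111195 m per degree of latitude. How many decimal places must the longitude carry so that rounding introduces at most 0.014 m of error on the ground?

At 63.48° one degree of longitude covers 111195 × cos 63.48° ≈ 111195 × 0.4465 ≈ 49649.7 m.
N decimal places → at most half a unit in the last place, 0.5 × 10⁻ᴺ° = 49649.7/2 × 10⁻ᴺ m.
Setting 24824.8 × 10⁻ᴺ ≤ 0.014 gives 10ᴺ ≥ 1.773e+06, i.e. N ≥ 6.25.
So 7 decimal places suffice (0.00248 m); 6 would allow up to 0.0248 m.

7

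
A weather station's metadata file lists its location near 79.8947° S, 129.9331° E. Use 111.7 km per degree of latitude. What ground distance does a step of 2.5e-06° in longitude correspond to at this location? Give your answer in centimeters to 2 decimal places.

4.90 centimeters

At 79.8947° a degree of longitude is 111700 × cos 79.8947° ≈ 19598.6 m, so 2.5e-06° corresponds to 0.0489966 m.
That is 0.0489966 m = 4.8997 cm.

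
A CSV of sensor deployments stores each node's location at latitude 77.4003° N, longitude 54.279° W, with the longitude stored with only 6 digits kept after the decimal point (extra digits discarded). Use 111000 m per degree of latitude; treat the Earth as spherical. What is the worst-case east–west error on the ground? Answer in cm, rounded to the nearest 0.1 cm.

Truncating at 6 decimal places can drop up to a full unit in the last place, so the longitude may be off by as much as 1e-06°.
At latitude 77.4003° a degree of longitude spans 111000 m × cos 77.4003° = 111000 × 0.2181 ≈ 24213.3 m.
So at most 1e-06° × 24213.3 ≈ 0.0242133 m east–west.
That is 0.0242133 m = 2.4213 cm.

2.4 cm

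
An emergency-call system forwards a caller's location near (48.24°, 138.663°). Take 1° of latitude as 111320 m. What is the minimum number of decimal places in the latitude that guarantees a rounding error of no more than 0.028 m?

One degree of latitude covers 111320 m.
N decimal places → at most half a unit in the last place, 0.5 × 10⁻ᴺ° = 111320/2 × 10⁻ᴺ m.
Setting 55660 × 10⁻ᴺ ≤ 0.028 gives 10ᴺ ≥ 1.988e+06, i.e. N ≥ 6.30.
So 7 decimal places suffice (0.00557 m); 6 would allow up to 0.0557 m.

7 decimal places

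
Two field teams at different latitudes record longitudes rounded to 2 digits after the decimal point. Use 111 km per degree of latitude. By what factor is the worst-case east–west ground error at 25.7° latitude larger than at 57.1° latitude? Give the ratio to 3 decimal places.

Rounding to 2 decimal places leaves the longitude within ±0.005° of the true value.
Error at 25.7° = 0.005° × 111000 × cos 25.7° ≈ 555 × 0.9011 = 500.1 m.
At 57.1°: 0.005° × 111000 × cos 57.1° = 0.005 × 111000 × 0.5432 ≈ 301.46 m.
The ratio reduces to cos 25.7° / cos 57.1° = 0.9011/0.5432 ≈ 1.6589.

1.659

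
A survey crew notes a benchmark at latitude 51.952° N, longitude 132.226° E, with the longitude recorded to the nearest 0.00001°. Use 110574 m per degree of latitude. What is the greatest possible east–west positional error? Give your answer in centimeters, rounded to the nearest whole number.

Rounding to 5 decimal places leaves the longitude within ±5e-06° of the true value.
Parallels shrink by cos φ, so at 51.952° a degree of longitude is 110574 × 0.6163 ≈ 68149.1 m.
So at most 5e-06° × 68149.1 ≈ 0.340746 m east–west.
That is 0.340746 m = 34.075 cm.

34 centimeters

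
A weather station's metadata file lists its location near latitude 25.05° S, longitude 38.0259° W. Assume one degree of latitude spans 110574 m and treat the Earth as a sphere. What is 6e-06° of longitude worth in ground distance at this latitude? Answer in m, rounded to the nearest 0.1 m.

6e-06° of longitude at 25.05° is 6e-06 × 110574 × cos 25.05° ≈ 6e-06 × 100173 = 0.60104 m.

0.6 m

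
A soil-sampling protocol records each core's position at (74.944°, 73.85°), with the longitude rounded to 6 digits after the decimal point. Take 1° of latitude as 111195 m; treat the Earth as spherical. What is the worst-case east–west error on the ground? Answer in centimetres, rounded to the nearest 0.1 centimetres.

1.4 centimetres

Rounding to 6 decimal places leaves the longitude within ±5e-07° of the true value.
One degree of longitude at 74.944° is 111195 × cos 74.944° ≈ 111195 × 0.2598 = 28884.3 m.
East–west error: 5e-07° × 28884.3 m/° ≈ 0.0144422 m.
That is 0.0144422 m = 1.4442 cm.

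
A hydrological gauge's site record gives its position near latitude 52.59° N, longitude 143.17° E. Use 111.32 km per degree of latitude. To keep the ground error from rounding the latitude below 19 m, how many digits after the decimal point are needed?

One degree of latitude covers 111320 m.
Rounding to N decimal places gives at most 0.5 × 10⁻ᴺ degrees of error, i.e. 0.5 × 10⁻ᴺ × 111320 m.
Setting 55660 × 10⁻ᴺ ≤ 19 gives 10ᴺ ≥ 2929, i.e. N ≥ 3.47.
At 3 places the error can reach 55.7 m, but 4 places keeps it to 5.57 m.

4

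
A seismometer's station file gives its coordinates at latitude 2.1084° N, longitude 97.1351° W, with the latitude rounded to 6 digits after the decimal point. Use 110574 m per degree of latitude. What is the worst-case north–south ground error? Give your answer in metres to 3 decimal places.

0.055 metres

Rounding to 6 decimal places leaves the latitude within ±5e-07° of the true value.
So the N–S error is at most 5e-07 × 110574 = 0.055287 m.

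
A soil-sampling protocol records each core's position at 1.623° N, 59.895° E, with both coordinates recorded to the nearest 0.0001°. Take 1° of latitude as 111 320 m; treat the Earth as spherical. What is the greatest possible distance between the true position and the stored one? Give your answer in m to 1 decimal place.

Rounding to 4 decimal places leaves each coordinate within ±5e-05° of the true value.
N–S: 5e-05° × 111320 m/° = 5.566 m.
E–W at 1.623°: 5e-05° × 111320 × cos 1.623° = 5e-05 × 111320 × 0.9996 ≈ 5.56377 m.
Worst case both components are at the extreme and orthogonal: √(5.566² + 5.56377²) ≈ 7.86993 m.

7.9 m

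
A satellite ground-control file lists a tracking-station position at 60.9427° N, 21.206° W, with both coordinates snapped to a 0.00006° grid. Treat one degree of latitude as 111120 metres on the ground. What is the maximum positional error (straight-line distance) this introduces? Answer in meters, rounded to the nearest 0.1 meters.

With a 0.00006° grid the true value lies within half a step, ±0.00006°/2 = ±3e-05°, of the stored one.
N–S: 3e-05° × 111120 m/° = 3.3336 m.
Longitude error → 3e-05 × 111120 × cos 60.9427° = 3e-05 × 111120 × 0.4857 ≈ 1.61908 m.
The two errors are perpendicular, so the maximum displacement is √(3.3336² + 1.61908²) ≈ 3.70598 m.

3.7 meters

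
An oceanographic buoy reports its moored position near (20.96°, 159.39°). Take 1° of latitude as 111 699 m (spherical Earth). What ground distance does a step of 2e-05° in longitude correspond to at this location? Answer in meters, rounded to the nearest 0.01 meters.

2.09 meters

At 20.96° a degree of longitude is 111699 × cos 20.96° ≈ 104308 m, so 2e-05° corresponds to 2.08616 m.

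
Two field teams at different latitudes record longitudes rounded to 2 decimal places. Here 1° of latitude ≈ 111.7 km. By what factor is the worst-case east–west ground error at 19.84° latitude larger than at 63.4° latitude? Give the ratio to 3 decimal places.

2.101

Rounding to 2 decimal places leaves the longitude within ±0.005° of the true value.
Error at 19.84° = 0.005° × 111700 × cos 19.84° ≈ 558.5 × 0.9406 = 525.35 m.
At 63.4°: 0.005° × 111700 × cos 63.4° = 0.005 × 111700 × 0.4478 ≈ 250.07 m.
Ratio: 525.35 / 250.07 = cos 19.84° / cos 63.4° ≈ 2.1008.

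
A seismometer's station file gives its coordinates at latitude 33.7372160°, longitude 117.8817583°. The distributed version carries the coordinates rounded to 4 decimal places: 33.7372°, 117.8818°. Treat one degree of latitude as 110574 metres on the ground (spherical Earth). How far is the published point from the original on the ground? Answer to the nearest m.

4 m

Δlat = 33.7372160 − 33.7372 = +0.0000160°; Δlon = 117.8817583 − 117.8818 = -0.0000417°.
N–S: 0.0000160° × 110574 m/° = 1.76918 m.
E–W at 33.7372°: -0.0000417° × 110574 × cos 33.7372° = -0.0000417 × 110574 × 0.8316 ≈ -3.83443 m.
Distance: √(1.76918² + 3.83443²) ≈ 4.22289 m.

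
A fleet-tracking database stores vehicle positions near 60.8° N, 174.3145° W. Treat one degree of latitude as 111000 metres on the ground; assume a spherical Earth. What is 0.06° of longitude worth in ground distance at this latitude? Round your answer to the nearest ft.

10660 ft

One degree of longitude here spans 111000 × cos 60.8° = 111000 × 0.4879 ≈ 54152.4 m; 0.06° of that is 3249.15 m.
In feet: 3249.15 m ÷ 0.3048 ≈ 10660 ft.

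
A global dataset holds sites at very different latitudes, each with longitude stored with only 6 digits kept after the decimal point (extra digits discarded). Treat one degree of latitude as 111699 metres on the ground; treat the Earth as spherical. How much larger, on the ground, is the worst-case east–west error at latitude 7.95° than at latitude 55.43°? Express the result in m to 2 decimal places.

Truncating at 6 decimal places can drop up to a full unit in the last place, so the longitude may be off by as much as 1e-06°.
At 7.95°: 1e-06° × 111699 × cos 7.95° = 1e-06 × 111699 × 0.9904 ≈ 0.11063 m.
Error at 55.43° = 1e-06° × 111699 × cos 55.43° ≈ 0.1117 × 0.5674 = 0.063379 m.
So the lower-latitude error exceeds the higher by 0.11063 − 0.063379 = 0.047246 m.

0.05 m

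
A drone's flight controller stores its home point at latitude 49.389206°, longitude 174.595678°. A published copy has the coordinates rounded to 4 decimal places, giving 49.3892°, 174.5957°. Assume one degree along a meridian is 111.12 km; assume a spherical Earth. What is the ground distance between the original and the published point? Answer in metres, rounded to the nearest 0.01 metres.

1.73 metres

The latitude changed by +0.000006° and the longitude by -0.000022°.
North–south shift: 0.000006 × 111120 = 0.66672 m.
East–west at this latitude: -0.000022° × 111120 × cos 49.3892° ≈ -0.000022 × 72329.9 = -1.59126 m.
Distance: √(0.66672² + 1.59126²) ≈ 1.72529 m.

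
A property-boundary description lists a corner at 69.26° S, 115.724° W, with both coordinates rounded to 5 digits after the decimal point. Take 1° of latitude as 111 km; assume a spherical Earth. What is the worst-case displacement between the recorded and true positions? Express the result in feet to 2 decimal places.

Rounding to 5 decimal places leaves each coordinate within ±5e-06° of the true value.
N–S: 5e-06° × 111000 m/° = 0.555 m.
East–west component at 69.26°: 5e-06° × 111000 × cos 69.26° ≈ 5e-06 × 39308.2 ≈ 0.196541 m.
Worst case both components are at the extreme and orthogonal: √(0.555² + 0.196541²) ≈ 0.588773 m.
In feet: 0.588773 m ÷ 0.3048 ≈ 1.9317 ft.

1.93 feet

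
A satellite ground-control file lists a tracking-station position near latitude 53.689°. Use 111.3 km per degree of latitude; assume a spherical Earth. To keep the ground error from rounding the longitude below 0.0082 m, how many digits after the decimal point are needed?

7

At 53.689° one degree of longitude covers 111300 × cos 53.689° ≈ 111300 × 0.5922 ≈ 65908.3 m.
N decimal places → at most half a unit in the last place, 0.5 × 10⁻ᴺ° = 65908.3/2 × 10⁻ᴺ m.
Need 0.5 × 65908.3 × 10⁻ᴺ ≤ 0.0082 → 10⁻ᴺ ≤ 2.488e-07, so N ≥ 6.60.
N = 6 would give 0.033 m (too coarse); N = 7 gives 0.0033 m ≤ 0.0082 m.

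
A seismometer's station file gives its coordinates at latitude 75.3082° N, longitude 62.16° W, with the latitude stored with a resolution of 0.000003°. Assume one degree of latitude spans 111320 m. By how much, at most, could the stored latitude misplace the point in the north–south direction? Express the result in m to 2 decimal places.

With a 0.000003° grid the true value lies within half a step, ±0.000003°/2 = ±1.5e-06°, of the stored one.
So the N–S error is at most 1.5e-06 × 111320 = 0.16698 m.

0.17 m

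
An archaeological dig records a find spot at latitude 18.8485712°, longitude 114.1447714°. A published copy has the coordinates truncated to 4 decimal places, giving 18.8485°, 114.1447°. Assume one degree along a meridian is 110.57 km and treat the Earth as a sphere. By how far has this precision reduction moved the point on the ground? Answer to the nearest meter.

11 meters

Δlat = 18.8485712 − 18.8485 = +0.0000712°; Δlon = 114.1447714 − 114.1447 = +0.0000714°.
North–south shift: 0.0000712 × 110570 = 7.87258 m.
East–west at this latitude: 0.0000714° × 110570 × cos 18.8485° ≈ 0.0000714 × 104641 = 7.47135 m.
Combined displacement = (7.87258² + 7.47135²)^½ ≈ 10.8535 m.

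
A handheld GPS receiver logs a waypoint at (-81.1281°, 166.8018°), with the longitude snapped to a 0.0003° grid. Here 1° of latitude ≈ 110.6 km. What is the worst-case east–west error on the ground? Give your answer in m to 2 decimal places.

2.56 m

With a 0.0003° grid the true value lies within half a step, ±0.0003°/2 = ±0.00015°, of the stored one.
Parallels shrink by cos φ, so at 81.1281° a degree of longitude is 110600 × 0.1542 ≈ 17057.4 m.
East–west error: 0.00015° × 17057.4 m/° ≈ 2.55861 m.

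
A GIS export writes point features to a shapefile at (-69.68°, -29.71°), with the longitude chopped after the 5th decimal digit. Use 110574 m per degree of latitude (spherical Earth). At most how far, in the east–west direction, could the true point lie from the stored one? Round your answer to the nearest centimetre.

38 centimetres

Truncating at 5 decimal places can drop up to a full unit in the last place, so the longitude may be off by as much as 1e-05°.
At latitude 69.68° a degree of longitude spans 110574 m × cos 69.68° = 110574 × 0.3473 ≈ 38398.3 m.
So at most 1e-05° × 38398.3 ≈ 0.383983 m east–west.
That is 0.383983 m = 38.398 cm.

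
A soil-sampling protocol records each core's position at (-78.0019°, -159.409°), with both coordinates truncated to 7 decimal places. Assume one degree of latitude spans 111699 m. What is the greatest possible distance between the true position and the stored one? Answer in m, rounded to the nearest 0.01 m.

0.01 m

Truncating at 7 decimal places can drop up to a full unit in the last place, so each coordinate may be off by as much as 1e-07°.
Latitude error → 1e-07 × 111699 = 0.0111699 m along the meridian.
Longitude error → 1e-07 × 111699 × cos 78.0019° = 1e-07 × 111699 × 0.2079 ≈ 0.00232199 m.
Worst case both components are at the extreme and orthogonal: √(0.0111699² + 0.00232199²) ≈ 0.0114087 m.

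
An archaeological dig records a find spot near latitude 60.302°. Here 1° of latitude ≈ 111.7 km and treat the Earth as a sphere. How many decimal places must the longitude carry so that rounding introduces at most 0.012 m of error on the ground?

7 decimal places

At 60.302° one degree of longitude covers 111700 × cos 60.302° ≈ 111700 × 0.4954 ≈ 55339.3 m.
With N decimal places the half-ulp bound is 0.5·10⁻ᴺ°, or 0.5·10⁻ᴺ × 55339.3 m on the ground.
Need 0.5 × 55339.3 × 10⁻ᴺ ≤ 0.012 → 10⁻ᴺ ≤ 4.337e-07, so N ≥ 6.36.
At 6 places the error can reach 0.0277 m, but 7 places keeps it to 0.00277 m.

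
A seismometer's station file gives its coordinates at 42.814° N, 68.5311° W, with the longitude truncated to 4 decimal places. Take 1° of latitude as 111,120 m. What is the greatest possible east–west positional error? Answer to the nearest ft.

27 ft

Truncating at 4 decimal places can drop up to a full unit in the last place, so the longitude may be off by as much as 0.0001°.
Parallels shrink by cos φ, so at 42.814° a degree of longitude is 111120 × 0.7336 ≈ 81513.6 m.
So at most 0.0001° × 81513.6 ≈ 8.15136 m east–west.
In feet: 8.15136 m ÷ 0.3048 ≈ 26.743 ft.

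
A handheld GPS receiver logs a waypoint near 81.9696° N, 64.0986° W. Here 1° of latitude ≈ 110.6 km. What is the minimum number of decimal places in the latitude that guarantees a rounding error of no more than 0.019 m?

7 decimal places

One degree of latitude covers 110600 m.
With N decimal places the half-ulp bound is 0.5·10⁻ᴺ°, or 0.5·10⁻ᴺ × 110600 m on the ground.
Setting 55300 × 10⁻ᴺ ≤ 0.019 gives 10ᴺ ≥ 2.911e+06, i.e. N ≥ 6.46.
So 7 decimal places suffice (0.00553 m); 6 would allow up to 0.0553 m.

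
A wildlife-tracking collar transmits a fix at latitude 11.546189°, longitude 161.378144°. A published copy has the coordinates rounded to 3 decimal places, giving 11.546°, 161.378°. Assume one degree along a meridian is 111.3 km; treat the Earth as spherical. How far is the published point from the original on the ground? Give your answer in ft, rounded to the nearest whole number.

Δlat = 11.546189 − 11.546 = +0.000189°; Δlon = 161.378144 − 161.378 = +0.000144°.
N–S: 0.000189° × 111300 m/° = 21.0357 m.
East–west at this latitude: 0.000144° × 111300 × cos 11.546° ≈ 0.000144 × 109048 = 15.7029 m.
Distance: √(21.0357² + 15.7029²) ≈ 26.2504 m.
In feet: 26.2504 m ÷ 0.3048 ≈ 86.123 ft.

86 ft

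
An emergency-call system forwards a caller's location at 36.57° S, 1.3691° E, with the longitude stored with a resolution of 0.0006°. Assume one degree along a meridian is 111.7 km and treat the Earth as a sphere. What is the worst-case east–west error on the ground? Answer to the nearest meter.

With a 0.0006° grid the true value lies within half a step, ±0.0006°/2 = ±0.0003°, of the stored one.
At latitude 36.57° a degree of longitude spans 111700 m × cos 36.57° = 111700 × 0.8031 ≈ 89709.6 m.
Maximum E–W displacement: 0.0003 × 89709.6 = 26.9129 m.

27 meters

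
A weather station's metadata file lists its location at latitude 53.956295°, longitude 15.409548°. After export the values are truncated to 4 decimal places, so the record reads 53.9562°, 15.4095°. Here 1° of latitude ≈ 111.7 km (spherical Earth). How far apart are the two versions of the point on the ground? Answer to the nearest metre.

11 metres

The latitude changed by +0.000095° and the longitude by +0.000048°.
North–south shift: 0.000095 × 111700 = 10.6115 m.
East–west at this latitude: 0.000048° × 111700 × cos 53.9562° ≈ 0.000048 × 65724.7 = 3.15478 m.
Combined displacement = (10.6115² + 3.15478²)^½ ≈ 11.0705 m.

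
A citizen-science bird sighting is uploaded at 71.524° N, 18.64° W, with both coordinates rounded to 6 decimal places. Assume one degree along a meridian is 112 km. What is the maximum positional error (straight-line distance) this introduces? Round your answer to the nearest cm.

6 cm

Rounding to 6 decimal places leaves each coordinate within ±5e-07° of the true value.
North–south component: 5e-07° × 112000 = 0.056 m.
East–west component at 71.524°: 5e-07° × 112000 × cos 71.524° ≈ 5e-07 × 35493.6 ≈ 0.0177468 m.
Combining orthogonally: (0.056² + 0.0177468²)^½ ≈ 0.0587448 m.
That is 0.0587448 m = 5.8745 cm.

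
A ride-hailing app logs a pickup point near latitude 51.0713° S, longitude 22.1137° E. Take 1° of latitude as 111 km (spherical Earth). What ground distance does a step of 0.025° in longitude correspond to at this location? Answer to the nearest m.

0.025° of longitude at 51.0713° is 0.025 × 111000 × cos 51.0713° ≈ 0.025 × 69747.2 = 1743.68 m.

1744 m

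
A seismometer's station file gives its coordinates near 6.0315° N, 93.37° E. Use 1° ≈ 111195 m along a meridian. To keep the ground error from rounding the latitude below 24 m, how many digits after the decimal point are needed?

4

One degree of latitude covers 111195 m.
Rounding to N decimal places gives at most 0.5 × 10⁻ᴺ degrees of error, i.e. 0.5 × 10⁻ᴺ × 111195 m.
Need 0.5 × 111195 × 10⁻ᴺ ≤ 24 → 10⁻ᴺ ≤ 4.317e-04, so N ≥ 3.36.
So 4 decimal places suffice (5.56 m); 3 would allow up to 55.6 m.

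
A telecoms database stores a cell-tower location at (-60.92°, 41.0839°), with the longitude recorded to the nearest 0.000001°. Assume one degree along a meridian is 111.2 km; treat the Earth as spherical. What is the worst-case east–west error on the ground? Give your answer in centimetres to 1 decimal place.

Rounding to 6 decimal places leaves the longitude within ±5e-07° of the true value.
Parallels shrink by cos φ, so at 60.92° a degree of longitude is 111200 × 0.4860 ≈ 54046.6 m.
So at most 5e-07° × 54046.6 ≈ 0.0270233 m east–west.
That is 0.0270233 m = 2.7023 cm.

2.7 centimetres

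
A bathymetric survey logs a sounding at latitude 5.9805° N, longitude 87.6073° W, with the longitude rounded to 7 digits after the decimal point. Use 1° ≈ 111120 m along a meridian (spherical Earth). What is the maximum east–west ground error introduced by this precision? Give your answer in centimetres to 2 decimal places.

0.55 centimetres

Rounding to 7 decimal places leaves the longitude within ±5e-08° of the true value.
Parallels shrink by cos φ, so at 5.9805° a degree of longitude is 111120 × 0.9946 ≈ 110515 m.
So at most 5e-08° × 110515 ≈ 0.00552576 m east–west.
That is 0.00552576 m = 0.55258 cm.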